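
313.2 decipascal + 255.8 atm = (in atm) 255.8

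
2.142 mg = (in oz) 7.556e-05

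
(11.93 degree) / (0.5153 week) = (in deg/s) 3.828e-05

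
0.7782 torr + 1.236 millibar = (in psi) 0.03297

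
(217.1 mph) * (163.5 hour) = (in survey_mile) 3.55e+04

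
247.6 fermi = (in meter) 2.476e-13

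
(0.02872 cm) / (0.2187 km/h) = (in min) 7.879e-05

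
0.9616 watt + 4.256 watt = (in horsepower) 0.006997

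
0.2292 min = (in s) 13.75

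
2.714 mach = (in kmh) 3327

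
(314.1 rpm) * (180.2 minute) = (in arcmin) 1.223e+09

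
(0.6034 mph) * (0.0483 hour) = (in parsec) 1.52e-15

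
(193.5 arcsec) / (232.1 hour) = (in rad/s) 1.123e-09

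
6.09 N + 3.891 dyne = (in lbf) 1.369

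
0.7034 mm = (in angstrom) 7.034e+06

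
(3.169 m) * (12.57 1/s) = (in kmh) 143.4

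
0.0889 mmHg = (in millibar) 0.1185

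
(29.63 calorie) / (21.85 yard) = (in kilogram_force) 0.6327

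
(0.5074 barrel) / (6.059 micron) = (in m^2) 1.331e+04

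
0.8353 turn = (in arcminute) 1.804e+04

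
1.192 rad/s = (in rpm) 11.38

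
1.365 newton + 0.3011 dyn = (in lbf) 0.3069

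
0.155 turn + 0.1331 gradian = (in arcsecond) 2.013e+05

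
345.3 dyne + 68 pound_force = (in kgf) 30.84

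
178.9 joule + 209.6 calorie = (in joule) 1056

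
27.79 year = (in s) 8.764e+08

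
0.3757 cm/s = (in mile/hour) 0.008404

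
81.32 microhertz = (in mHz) 0.08132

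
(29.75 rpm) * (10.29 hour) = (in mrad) 1.154e+08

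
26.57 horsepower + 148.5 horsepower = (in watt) 1.305e+05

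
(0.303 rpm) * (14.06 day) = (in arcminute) 1.325e+08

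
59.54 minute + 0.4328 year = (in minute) 2.275e+05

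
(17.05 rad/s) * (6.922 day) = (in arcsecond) 2.103e+12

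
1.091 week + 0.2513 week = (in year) 0.02574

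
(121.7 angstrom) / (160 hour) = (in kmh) 7.606e-14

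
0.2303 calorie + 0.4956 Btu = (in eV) 3.27e+21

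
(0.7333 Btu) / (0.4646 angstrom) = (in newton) 1.665e+13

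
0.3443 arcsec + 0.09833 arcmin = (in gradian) 0.001927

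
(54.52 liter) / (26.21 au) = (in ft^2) 1.497e-13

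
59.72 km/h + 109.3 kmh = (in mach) 0.1379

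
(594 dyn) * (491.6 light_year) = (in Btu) 2.618e+13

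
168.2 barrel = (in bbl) 168.2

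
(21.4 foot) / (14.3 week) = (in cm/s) 7.542e-05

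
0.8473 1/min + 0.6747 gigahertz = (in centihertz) 6.747e+10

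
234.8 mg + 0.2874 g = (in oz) 0.01842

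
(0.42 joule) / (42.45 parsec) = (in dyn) 3.206e-14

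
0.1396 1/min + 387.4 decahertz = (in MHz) 0.003874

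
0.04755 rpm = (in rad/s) 0.004979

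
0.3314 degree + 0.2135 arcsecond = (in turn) 0.0009207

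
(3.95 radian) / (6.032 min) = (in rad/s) 0.01091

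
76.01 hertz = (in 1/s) 76.01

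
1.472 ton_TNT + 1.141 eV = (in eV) 3.844e+28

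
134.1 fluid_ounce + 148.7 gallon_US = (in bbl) 3.565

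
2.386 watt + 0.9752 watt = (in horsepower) 0.004507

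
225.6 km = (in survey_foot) 7.402e+05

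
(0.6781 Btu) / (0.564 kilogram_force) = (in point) 3.667e+05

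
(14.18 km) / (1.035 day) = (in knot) 0.3082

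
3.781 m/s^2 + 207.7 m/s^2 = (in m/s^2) 211.5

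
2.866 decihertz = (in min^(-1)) 17.2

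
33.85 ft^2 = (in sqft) 33.85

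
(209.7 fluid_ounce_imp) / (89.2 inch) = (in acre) 6.498e-07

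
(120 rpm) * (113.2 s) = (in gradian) 9.056e+04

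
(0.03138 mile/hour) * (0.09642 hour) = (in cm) 486.9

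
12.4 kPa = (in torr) 93.01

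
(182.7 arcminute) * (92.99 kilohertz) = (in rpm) 4.719e+04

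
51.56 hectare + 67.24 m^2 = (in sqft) 5.551e+06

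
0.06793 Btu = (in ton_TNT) 1.713e-08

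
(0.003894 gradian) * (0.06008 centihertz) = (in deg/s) 2.106e-06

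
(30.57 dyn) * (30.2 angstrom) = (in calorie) 2.207e-13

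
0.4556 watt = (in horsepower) 0.000611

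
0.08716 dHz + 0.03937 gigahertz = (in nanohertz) 3.937e+16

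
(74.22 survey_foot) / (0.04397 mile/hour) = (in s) 1151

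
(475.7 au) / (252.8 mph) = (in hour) 1.749e+08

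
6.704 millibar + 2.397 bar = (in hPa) 2404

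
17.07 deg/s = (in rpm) 2.845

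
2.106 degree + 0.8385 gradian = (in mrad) 49.93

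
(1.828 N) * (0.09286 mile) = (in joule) 273.2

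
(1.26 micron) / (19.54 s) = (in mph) 1.442e-07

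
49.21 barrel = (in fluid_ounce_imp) 2.754e+05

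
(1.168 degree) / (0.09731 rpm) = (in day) 2.315e-05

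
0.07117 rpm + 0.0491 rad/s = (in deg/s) 3.24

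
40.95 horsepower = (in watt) 3.054e+04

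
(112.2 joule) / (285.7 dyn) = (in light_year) 4.151e-12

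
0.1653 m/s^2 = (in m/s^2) 0.1653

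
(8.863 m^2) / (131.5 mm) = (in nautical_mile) 0.03639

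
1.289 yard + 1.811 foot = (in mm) 1731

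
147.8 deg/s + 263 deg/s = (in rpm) 68.47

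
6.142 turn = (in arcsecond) 7.96e+06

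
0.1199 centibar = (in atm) 0.001183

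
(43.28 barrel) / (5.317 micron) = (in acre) 319.8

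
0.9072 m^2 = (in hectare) 9.072e-05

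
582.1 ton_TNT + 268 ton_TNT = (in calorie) 8.501e+11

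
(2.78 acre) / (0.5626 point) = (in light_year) 5.992e-09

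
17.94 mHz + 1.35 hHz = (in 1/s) 135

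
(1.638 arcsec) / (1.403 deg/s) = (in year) 1.028e-11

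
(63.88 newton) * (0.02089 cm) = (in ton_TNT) 3.189e-12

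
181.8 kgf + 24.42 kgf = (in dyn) 2.022e+08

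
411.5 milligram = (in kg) 0.0004115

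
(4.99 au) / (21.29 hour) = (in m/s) 9.74e+06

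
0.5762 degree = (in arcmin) 34.57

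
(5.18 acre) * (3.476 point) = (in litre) 2.571e+04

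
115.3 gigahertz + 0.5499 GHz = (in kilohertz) 1.158e+08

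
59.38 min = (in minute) 59.38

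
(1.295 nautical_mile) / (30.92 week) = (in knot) 0.0002493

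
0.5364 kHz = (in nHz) 5.364e+11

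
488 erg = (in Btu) 4.625e-08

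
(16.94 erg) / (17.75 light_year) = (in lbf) 2.268e-24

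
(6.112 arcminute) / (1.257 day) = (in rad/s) 1.637e-08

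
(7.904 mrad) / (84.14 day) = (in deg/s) 6.23e-08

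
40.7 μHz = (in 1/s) 4.07e-05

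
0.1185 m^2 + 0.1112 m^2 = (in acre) 5.676e-05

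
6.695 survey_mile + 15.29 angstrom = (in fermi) 1.077e+19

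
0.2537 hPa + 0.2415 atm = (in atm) 0.2418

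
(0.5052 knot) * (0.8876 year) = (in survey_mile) 4520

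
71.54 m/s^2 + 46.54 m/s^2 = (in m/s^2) 118.1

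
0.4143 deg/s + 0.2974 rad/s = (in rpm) 2.909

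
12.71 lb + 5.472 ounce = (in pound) 13.05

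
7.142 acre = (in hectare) 2.89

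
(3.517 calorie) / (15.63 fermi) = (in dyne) 9.415e+19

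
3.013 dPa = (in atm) 2.974e-06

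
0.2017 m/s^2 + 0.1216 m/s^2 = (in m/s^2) 0.3233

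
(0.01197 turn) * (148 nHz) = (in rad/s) 1.113e-08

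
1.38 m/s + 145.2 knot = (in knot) 147.9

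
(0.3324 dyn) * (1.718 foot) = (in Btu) 1.65e-09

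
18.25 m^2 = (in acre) 0.00451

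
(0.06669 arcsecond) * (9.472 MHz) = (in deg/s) 175.5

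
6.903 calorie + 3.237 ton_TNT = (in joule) 1.354e+10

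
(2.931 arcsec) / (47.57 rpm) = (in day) 3.302e-11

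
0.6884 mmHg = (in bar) 0.0009178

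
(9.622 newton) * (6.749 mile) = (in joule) 1.045e+05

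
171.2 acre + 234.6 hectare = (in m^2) 3.039e+06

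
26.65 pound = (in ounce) 426.4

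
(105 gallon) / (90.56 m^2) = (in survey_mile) 2.727e-06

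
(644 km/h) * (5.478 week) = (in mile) 3.683e+05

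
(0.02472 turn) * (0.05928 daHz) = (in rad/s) 0.09207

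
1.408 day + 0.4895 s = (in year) 0.003858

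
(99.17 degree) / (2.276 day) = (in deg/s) 0.0005043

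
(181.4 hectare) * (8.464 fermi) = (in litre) 1.535e-05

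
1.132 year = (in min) 5.95e+05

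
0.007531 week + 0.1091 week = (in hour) 19.59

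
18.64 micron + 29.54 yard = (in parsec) 8.754e-16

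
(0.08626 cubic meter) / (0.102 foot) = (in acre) 0.0006856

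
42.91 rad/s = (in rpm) 409.8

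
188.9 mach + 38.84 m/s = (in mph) 1.44e+05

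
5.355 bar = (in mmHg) 4017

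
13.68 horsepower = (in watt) 1.02e+04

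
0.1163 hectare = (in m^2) 1163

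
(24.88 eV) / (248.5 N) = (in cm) 1.604e-18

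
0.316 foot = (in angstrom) 9.632e+08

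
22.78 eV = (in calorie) 8.723e-19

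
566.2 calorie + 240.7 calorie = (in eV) 2.107e+22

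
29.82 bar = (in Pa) 2.982e+06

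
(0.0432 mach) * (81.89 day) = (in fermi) 1.041e+23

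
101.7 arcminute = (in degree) 1.695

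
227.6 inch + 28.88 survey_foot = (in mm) 1.458e+04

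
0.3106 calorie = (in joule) 1.3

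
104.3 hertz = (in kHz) 0.1043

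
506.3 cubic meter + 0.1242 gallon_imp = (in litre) 5.063e+05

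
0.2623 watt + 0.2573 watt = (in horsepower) 0.0006968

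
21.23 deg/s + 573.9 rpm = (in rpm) 577.4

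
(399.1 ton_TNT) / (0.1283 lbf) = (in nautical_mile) 1.58e+09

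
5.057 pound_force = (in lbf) 5.057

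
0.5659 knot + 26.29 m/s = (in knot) 51.67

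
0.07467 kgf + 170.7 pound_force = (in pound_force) 170.9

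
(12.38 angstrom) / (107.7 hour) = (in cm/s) 3.193e-13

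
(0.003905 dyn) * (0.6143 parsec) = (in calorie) 1.769e+08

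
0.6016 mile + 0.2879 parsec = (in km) 8.884e+12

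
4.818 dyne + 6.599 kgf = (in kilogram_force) 6.599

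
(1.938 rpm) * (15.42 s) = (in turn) 0.4981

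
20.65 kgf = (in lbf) 45.53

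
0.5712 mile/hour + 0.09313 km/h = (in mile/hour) 0.6291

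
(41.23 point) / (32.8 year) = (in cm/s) 1.406e-09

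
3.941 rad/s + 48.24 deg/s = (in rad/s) 4.783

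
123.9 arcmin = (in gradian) 2.294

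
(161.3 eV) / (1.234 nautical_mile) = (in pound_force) 2.542e-21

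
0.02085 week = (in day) 0.1459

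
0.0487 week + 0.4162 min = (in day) 0.3412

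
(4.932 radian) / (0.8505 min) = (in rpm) 0.9229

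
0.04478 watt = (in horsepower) 6.005e-05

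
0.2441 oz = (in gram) 6.92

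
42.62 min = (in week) 0.004228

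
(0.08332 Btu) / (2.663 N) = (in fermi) 3.301e+16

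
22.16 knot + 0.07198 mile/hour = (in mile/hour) 25.57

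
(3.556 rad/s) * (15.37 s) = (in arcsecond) 1.127e+07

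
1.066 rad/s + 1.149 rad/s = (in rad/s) 2.215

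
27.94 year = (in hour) 2.448e+05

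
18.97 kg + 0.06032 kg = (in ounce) 671.3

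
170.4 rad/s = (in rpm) 1627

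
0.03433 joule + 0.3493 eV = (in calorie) 0.008205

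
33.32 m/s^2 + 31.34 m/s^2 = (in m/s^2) 64.66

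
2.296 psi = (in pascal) 1.583e+04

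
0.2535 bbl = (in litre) 40.3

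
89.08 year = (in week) 4645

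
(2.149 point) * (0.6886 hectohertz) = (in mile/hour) 0.1168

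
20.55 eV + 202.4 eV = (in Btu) 3.386e-20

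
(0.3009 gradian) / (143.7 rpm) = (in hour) 8.725e-08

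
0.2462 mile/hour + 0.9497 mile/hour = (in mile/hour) 1.196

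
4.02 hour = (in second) 1.447e+04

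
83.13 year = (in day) 3.034e+04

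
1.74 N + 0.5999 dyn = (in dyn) 1.74e+05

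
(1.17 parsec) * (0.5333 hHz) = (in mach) 5.654e+15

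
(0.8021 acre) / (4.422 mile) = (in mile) 0.0002834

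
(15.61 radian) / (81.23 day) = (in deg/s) 0.0001274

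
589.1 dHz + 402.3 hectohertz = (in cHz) 4.029e+06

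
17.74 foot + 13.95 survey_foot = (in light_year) 1.021e-15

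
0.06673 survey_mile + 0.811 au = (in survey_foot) 3.98e+11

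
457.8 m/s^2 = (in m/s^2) 457.8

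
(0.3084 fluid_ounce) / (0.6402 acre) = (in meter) 3.52e-09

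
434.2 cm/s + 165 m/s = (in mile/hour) 378.8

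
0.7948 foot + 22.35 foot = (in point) 2e+04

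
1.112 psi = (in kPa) 7.667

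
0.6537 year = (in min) 3.436e+05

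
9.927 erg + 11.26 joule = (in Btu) 0.01067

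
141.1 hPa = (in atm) 0.1393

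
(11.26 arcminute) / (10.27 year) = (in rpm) 9.657e-11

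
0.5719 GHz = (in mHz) 5.719e+11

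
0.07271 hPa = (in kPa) 0.007271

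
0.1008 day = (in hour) 2.419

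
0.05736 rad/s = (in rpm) 0.5477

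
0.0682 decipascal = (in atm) 6.731e-08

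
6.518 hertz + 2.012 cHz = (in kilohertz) 0.006538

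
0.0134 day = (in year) 3.671e-05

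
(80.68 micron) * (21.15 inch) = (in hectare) 4.334e-09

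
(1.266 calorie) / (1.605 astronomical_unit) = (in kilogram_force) 2.25e-12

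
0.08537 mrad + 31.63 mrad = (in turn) 0.005048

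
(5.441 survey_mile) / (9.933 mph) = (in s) 1972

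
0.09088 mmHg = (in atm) 0.0001196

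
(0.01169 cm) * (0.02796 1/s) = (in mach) 9.599e-09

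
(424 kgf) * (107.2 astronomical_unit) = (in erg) 6.668e+23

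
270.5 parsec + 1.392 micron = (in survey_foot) 2.738e+19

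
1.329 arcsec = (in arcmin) 0.02215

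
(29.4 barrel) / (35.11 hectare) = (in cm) 0.001331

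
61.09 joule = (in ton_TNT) 1.46e-08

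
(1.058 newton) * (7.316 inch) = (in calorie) 0.04699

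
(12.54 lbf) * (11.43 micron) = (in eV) 3.979e+15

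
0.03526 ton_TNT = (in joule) 1.475e+08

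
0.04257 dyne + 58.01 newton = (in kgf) 5.915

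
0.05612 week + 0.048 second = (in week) 0.05612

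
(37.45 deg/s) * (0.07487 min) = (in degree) 168.2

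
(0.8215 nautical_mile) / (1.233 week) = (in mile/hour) 0.004564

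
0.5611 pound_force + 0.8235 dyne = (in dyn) 2.496e+05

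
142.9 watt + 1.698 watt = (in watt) 144.6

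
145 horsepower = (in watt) 1.081e+05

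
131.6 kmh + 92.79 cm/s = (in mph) 83.85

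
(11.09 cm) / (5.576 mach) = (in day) 6.76e-10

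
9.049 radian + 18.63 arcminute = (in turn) 1.441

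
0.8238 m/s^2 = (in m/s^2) 0.8238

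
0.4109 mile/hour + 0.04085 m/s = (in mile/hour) 0.5023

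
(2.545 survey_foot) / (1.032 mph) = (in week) 2.78e-06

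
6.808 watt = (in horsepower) 0.00913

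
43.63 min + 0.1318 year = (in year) 0.1319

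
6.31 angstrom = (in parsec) 2.045e-26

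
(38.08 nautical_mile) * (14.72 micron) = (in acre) 0.0002565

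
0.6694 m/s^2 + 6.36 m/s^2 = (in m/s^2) 7.029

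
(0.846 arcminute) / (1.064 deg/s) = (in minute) 0.0002209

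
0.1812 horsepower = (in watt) 135.1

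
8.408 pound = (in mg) 3.814e+06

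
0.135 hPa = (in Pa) 13.5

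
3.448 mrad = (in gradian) 0.2195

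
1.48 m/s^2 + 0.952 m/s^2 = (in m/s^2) 2.432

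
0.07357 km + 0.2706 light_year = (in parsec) 0.08297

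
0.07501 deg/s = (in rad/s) 0.001309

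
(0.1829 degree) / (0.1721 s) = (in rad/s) 0.01855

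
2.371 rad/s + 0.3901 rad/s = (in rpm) 26.37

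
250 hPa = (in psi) 3.626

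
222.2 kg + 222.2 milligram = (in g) 2.222e+05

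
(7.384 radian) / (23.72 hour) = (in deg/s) 0.004954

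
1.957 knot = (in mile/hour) 2.252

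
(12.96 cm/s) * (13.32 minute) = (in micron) 1.036e+08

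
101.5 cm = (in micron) 1.015e+06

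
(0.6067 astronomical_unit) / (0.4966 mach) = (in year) 17.02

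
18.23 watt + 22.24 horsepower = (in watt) 1.66e+04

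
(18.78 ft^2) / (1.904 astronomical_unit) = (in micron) 6.125e-06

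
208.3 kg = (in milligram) 2.083e+08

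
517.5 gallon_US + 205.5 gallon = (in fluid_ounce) 9.254e+04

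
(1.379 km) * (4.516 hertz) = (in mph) 1.393e+04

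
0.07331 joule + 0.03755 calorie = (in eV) 1.438e+18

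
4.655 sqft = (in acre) 0.0001069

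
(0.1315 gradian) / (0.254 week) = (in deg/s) 7.704e-07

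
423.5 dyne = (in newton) 0.004235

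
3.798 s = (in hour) 0.001055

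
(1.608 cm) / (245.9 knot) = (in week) 2.102e-10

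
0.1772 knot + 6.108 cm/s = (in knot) 0.2959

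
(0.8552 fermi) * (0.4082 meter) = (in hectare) 3.491e-20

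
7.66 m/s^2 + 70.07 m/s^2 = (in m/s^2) 77.73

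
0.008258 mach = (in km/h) 10.12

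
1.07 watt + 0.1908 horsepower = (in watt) 143.3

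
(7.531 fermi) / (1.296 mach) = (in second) 1.707e-17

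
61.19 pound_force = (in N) 272.2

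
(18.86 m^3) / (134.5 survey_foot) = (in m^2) 0.46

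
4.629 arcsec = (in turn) 3.572e-06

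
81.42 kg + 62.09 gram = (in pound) 179.6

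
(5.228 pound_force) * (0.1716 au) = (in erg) 5.97e+18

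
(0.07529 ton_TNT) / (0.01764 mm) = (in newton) 1.786e+13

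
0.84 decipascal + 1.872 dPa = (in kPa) 0.0002712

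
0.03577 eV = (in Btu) 5.432e-24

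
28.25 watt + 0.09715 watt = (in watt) 28.35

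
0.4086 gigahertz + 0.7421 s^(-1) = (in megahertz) 408.6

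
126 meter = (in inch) 4961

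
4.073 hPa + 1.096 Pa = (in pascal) 408.4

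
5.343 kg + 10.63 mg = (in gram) 5343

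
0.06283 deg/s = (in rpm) 0.01047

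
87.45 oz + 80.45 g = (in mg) 2.56e+06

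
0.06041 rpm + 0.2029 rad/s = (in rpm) 1.998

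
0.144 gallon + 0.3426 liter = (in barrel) 0.005583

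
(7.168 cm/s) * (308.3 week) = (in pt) 3.789e+10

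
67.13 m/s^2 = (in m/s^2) 67.13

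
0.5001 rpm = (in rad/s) 0.05237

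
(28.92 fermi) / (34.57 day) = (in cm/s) 9.682e-19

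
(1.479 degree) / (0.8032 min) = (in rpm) 0.005115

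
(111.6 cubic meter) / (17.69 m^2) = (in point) 1.788e+04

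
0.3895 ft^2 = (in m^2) 0.03619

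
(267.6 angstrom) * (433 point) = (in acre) 1.01e-12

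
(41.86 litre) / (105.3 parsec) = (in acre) 3.183e-24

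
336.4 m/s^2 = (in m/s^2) 336.4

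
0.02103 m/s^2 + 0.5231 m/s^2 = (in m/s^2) 0.5441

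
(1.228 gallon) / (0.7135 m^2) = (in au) 4.355e-14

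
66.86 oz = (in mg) 1.895e+06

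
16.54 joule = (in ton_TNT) 3.953e-09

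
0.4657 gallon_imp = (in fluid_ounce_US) 71.59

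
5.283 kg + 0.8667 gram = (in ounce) 186.4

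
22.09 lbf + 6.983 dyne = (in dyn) 9.826e+06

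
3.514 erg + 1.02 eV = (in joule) 3.514e-07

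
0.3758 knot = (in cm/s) 19.33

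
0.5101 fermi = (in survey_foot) 1.674e-15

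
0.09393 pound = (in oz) 1.503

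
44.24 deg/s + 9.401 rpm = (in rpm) 16.77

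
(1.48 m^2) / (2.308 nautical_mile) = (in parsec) 1.122e-20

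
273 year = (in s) 8.609e+09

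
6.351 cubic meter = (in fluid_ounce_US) 2.148e+05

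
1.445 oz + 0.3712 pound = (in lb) 0.4615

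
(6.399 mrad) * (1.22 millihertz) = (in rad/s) 7.807e-06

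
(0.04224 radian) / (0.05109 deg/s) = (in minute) 0.7895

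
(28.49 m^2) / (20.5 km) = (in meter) 0.00139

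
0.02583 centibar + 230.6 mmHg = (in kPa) 30.77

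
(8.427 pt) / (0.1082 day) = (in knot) 6.182e-07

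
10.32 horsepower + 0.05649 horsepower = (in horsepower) 10.38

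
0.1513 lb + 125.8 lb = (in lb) 126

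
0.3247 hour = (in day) 0.01353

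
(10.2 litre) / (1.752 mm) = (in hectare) 0.0005822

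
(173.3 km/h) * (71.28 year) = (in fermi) 1.082e+26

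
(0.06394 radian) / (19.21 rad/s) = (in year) 1.055e-10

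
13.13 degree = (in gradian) 14.59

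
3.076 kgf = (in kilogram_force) 3.076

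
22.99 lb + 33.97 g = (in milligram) 1.046e+07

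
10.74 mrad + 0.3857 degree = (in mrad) 17.47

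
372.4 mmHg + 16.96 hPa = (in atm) 0.5067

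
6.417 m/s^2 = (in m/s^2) 6.417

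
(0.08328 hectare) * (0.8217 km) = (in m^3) 6.843e+05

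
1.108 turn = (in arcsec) 1.436e+06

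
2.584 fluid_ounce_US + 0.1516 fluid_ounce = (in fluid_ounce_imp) 2.847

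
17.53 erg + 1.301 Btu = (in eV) 8.567e+21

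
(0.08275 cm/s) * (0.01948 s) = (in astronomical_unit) 1.078e-16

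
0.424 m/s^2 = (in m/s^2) 0.424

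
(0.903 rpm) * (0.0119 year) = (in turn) 5648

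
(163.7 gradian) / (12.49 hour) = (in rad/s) 5.719e-05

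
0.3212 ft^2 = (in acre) 7.374e-06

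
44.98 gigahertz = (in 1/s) 4.498e+10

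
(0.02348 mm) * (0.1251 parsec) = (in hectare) 9.064e+06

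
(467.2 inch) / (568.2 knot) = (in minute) 0.0006766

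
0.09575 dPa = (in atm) 9.45e-08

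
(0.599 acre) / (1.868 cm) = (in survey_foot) 4.257e+05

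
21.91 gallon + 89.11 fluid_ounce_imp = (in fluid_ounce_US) 2890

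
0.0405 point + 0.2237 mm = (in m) 0.000238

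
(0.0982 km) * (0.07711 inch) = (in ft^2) 2.07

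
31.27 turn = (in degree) 1.126e+04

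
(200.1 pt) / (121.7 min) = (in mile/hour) 2.163e-05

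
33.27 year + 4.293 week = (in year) 33.35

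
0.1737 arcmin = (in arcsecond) 10.42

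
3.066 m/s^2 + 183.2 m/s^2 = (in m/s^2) 186.3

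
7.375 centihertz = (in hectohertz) 0.0007375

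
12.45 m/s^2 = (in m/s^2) 12.45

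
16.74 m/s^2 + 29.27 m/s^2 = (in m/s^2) 46.01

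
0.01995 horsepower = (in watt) 14.88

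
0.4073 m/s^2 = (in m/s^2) 0.4073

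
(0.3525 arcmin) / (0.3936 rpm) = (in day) 2.879e-08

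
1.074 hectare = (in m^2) 1.074e+04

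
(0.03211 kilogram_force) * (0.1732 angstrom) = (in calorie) 1.304e-12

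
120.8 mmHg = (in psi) 2.336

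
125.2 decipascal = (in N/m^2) 12.52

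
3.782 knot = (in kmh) 7.004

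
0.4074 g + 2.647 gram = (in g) 3.054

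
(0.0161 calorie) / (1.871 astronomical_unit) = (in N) 2.407e-13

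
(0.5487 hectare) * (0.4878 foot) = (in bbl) 5131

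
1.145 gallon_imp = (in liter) 5.205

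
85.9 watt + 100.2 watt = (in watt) 186.1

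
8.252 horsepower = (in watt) 6154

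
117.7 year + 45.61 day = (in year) 117.8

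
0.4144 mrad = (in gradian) 0.02638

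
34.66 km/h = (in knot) 18.71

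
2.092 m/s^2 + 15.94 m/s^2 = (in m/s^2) 18.03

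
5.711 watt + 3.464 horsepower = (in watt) 2589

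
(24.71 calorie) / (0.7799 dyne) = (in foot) 4.349e+07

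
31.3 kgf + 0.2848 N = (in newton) 307.2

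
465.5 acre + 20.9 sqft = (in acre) 465.5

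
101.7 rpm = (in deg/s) 610.2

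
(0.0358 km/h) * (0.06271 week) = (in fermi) 3.772e+17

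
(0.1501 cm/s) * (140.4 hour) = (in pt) 2.151e+06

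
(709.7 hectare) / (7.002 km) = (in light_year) 1.071e-13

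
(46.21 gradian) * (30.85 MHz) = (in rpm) 2.138e+08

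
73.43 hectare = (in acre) 181.4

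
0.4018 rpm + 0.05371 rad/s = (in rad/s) 0.09579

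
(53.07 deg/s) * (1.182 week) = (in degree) 3.794e+07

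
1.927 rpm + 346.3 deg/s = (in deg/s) 357.9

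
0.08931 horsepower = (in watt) 66.6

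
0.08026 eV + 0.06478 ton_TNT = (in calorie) 6.478e+07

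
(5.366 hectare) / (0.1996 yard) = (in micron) 2.94e+11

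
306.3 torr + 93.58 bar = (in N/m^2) 9.399e+06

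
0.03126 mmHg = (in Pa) 4.168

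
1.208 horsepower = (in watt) 900.8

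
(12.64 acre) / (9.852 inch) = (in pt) 5.794e+08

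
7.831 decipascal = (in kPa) 0.0007831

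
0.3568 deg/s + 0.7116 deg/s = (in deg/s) 1.068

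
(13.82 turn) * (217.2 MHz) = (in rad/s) 1.886e+10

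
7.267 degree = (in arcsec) 2.616e+04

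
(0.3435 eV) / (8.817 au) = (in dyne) 4.172e-27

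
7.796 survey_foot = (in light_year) 2.512e-16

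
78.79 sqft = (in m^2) 7.32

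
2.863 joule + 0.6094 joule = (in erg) 3.472e+07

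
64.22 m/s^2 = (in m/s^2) 64.22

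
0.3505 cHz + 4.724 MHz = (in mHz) 4.724e+09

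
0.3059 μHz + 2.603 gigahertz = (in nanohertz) 2.603e+18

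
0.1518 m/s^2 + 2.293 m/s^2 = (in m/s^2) 2.445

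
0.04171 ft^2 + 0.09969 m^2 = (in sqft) 1.115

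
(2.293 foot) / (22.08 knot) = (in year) 1.951e-09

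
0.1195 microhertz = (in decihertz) 1.195e-06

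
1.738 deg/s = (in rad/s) 0.03033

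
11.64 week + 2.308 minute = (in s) 7.04e+06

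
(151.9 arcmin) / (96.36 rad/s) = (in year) 1.454e-11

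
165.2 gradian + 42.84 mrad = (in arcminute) 9068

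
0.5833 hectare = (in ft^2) 6.279e+04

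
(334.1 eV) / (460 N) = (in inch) 4.581e-18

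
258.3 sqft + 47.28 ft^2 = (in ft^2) 305.6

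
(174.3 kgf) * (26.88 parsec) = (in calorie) 3.388e+20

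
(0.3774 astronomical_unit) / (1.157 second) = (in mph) 1.092e+11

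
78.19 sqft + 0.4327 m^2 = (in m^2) 7.697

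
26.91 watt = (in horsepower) 0.03609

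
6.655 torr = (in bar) 0.008873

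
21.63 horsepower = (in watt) 1.613e+04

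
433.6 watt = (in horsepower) 0.5815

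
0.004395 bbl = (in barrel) 0.004395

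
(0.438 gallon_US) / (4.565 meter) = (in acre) 8.975e-08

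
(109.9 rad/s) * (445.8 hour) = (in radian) 1.764e+08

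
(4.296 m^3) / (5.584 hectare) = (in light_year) 8.132e-21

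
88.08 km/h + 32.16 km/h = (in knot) 64.92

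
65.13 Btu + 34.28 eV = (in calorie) 1.642e+04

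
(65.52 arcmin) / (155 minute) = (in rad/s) 2.049e-06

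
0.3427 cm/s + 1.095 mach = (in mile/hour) 834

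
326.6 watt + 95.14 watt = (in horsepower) 0.5656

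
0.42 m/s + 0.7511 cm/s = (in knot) 0.831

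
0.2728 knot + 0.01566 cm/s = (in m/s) 0.1405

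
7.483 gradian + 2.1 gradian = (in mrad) 150.5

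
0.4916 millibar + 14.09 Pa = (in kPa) 0.06325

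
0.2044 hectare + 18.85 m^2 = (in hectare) 0.2063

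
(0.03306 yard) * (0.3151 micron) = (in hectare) 9.525e-13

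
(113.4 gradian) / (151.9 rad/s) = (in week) 1.939e-08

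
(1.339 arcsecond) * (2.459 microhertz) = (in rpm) 1.524e-10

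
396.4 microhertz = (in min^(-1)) 0.02378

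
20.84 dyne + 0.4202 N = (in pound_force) 0.09451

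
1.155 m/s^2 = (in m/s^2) 1.155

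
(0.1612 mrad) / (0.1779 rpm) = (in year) 2.744e-10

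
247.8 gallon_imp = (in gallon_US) 297.6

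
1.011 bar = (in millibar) 1011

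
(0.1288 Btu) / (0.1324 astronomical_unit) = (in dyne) 0.0006861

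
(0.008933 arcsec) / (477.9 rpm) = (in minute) 1.442e-11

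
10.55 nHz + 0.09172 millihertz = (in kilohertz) 9.173e-08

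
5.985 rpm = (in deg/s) 35.91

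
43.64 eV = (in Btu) 6.627e-21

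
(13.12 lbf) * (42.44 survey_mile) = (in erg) 3.986e+13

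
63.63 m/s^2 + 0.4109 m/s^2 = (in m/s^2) 64.04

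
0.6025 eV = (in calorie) 2.307e-20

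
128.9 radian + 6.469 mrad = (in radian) 128.9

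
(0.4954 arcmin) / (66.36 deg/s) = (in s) 0.0001244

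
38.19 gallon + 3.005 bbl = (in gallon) 164.4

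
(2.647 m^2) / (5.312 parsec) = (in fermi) 0.01615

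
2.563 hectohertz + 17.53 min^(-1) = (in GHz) 2.566e-07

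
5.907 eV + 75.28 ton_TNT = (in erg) 3.15e+18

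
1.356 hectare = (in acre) 3.351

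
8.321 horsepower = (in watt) 6205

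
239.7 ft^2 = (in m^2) 22.27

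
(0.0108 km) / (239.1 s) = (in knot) 0.0878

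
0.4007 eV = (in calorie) 1.534e-20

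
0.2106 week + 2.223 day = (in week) 0.5282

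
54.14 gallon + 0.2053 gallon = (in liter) 205.7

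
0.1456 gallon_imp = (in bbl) 0.004163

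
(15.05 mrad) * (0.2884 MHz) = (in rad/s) 4340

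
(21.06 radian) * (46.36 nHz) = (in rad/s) 9.763e-07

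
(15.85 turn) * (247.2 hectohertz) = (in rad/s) 2.462e+06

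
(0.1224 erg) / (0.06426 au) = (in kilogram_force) 1.298e-19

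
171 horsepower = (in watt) 1.275e+05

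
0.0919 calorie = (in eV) 2.4e+18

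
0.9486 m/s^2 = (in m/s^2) 0.9486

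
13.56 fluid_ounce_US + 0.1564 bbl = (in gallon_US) 6.675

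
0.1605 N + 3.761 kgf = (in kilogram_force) 3.777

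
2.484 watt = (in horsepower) 0.003331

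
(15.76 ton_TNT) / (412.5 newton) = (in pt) 4.531e+11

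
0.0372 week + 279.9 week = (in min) 2.822e+06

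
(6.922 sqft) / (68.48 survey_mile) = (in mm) 0.005835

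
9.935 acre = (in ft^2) 4.328e+05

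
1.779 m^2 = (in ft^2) 19.15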